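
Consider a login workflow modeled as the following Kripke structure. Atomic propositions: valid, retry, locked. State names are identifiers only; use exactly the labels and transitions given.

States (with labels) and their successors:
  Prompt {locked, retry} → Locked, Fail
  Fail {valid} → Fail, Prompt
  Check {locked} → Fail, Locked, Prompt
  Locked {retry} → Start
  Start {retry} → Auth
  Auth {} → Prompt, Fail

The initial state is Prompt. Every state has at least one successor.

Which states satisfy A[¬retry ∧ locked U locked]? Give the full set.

States satisfying ¬retry ∧ locked: {Check}.
States satisfying locked: {Prompt, Check}.
States satisfying A[¬retry ∧ locked U locked]: {Prompt, Check}.

{Prompt, Check}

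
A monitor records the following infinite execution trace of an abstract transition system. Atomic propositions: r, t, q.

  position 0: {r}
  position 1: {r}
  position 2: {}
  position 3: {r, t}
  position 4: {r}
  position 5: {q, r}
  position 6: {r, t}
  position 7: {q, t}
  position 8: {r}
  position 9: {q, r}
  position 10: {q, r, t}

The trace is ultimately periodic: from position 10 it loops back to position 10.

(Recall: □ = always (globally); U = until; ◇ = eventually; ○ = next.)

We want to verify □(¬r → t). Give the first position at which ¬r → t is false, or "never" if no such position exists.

Check ¬r → t at each position in order: 0 ✓, 1 ✓.
At position 2 the labels are {}, so ¬r → t is false there. This is the first violation.

2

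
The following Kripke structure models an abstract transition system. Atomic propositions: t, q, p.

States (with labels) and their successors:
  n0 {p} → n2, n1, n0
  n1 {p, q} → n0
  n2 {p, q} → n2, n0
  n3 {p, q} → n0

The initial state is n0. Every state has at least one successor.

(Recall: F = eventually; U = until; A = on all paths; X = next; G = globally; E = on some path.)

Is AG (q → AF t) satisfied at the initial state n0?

Violated

States satisfying q → AF t: {n0}.
States satisfying AG (q → AF t): ∅.
n1 is reachable from n0 and violates q → AF t, so AG fails at n0.
n0 ∉ Sat(AG (q → AF t)).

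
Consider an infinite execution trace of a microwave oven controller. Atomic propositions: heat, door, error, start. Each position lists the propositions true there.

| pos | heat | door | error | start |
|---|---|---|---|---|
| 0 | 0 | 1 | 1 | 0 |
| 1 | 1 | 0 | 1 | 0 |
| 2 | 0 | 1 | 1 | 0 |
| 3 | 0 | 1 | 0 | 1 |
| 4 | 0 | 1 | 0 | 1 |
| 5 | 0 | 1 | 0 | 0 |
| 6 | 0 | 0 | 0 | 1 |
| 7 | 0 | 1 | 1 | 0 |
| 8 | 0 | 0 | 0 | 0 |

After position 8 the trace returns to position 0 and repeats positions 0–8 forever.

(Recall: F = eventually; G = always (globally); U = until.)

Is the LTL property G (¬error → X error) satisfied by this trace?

No

¬error → X error must hold at every position from 0 onward. It fails at position 3, so G (¬error → X error) is false.
Positions where ¬error holds: 3, 4, 5, 6, 8.
Check X error at each: 3→fails, 4→fails, 5→fails, 6→ok, 8→ok.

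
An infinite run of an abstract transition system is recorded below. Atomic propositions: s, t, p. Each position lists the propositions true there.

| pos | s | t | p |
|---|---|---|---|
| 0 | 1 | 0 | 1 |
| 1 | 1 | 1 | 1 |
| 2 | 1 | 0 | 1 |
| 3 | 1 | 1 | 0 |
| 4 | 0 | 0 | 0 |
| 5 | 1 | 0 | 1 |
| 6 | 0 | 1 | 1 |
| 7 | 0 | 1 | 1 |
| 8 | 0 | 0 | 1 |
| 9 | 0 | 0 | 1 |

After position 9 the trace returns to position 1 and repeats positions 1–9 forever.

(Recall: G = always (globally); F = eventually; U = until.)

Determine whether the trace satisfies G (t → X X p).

t → X X p must hold at every position from 0 onward. It fails at position 1, so G (t → X X p) is false.
Positions where t holds: 1, 3, 6, 7.
Check X X p at each: 1→fails, 3→ok, 6→ok, 7→ok.

Violated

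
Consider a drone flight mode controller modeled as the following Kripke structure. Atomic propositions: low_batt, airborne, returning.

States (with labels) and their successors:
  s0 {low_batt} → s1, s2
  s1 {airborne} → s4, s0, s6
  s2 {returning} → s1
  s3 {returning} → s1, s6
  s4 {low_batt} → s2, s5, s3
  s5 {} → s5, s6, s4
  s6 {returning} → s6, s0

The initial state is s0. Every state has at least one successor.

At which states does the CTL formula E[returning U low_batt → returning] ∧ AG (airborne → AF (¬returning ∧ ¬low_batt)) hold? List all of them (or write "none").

States satisfying returning: {s2, s3, s6}.
States satisfying low_batt → returning: {s1, s2, s3, s5, s6}.
States satisfying E[returning U low_batt → returning]: {s1, s2, s3, s5, s6}.
States satisfying airborne → AF (¬returning ∧ ¬low_batt): {s0, s1, s2, s3, s4, s5, s6}.
States satisfying AG (airborne → AF (¬returning ∧ ¬low_batt)): {s0, s1, s2, s3, s4, s5, s6}.
States satisfying E[returning U low_batt → returning] ∧ AG (airborne → AF (¬returning ∧ ¬low_batt)): {s1, s2, s3, s5, s6}.

{s1, s2, s3, s5, s6}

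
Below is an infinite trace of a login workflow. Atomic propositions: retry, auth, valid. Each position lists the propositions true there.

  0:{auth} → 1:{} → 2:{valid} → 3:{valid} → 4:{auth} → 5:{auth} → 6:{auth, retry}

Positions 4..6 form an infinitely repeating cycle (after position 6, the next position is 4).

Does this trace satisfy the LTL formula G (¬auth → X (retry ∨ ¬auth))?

¬auth → X (retry ∨ ¬auth) must hold at every position from 0 onward. It fails at position 3, so G (¬auth → X (retry ∨ ¬auth)) is false.
Positions where ¬auth holds: 1, 2, 3.
Check X (retry ∨ ¬auth) at each: 1→ok, 2→ok, 3→fails.

No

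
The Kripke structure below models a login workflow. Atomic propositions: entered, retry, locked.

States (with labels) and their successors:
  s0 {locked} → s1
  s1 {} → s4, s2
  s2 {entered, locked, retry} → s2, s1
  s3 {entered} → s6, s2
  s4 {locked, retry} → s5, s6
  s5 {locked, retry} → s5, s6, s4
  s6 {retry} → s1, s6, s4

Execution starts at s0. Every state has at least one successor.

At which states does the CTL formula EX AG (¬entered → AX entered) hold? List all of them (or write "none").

none

States satisfying AG (¬entered → AX entered): ∅.
States satisfying EX AG (¬entered → AX entered): ∅.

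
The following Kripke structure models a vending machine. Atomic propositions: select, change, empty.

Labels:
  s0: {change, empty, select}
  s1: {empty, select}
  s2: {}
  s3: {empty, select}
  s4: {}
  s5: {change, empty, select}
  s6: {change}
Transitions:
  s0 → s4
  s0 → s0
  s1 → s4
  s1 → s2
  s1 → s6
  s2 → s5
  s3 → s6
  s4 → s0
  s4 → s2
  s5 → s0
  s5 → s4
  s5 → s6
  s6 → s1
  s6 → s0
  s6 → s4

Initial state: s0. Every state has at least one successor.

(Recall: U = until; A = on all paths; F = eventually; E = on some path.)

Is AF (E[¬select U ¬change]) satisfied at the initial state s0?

Does not hold

States satisfying E[¬select U ¬change]: {s1, s2, s3, s4, s6}.
States satisfying AF (E[¬select U ¬change]): {s1, s2, s3, s4, s6}.
There is a path from s0 along which E[¬select U ¬change] never holds.
s0 ∉ Sat(AF (E[¬select U ¬change])).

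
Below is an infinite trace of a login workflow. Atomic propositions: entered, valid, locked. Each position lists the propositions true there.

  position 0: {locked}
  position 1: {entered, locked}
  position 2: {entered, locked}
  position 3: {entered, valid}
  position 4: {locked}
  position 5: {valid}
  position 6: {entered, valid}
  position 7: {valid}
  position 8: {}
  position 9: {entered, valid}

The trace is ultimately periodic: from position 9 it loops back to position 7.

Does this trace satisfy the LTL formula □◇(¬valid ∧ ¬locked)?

◇(¬valid ∧ ¬locked) holds at every position 0..9, and those are all positions ever visited, so □◇(¬valid ∧ ¬locked) holds.

Satisfied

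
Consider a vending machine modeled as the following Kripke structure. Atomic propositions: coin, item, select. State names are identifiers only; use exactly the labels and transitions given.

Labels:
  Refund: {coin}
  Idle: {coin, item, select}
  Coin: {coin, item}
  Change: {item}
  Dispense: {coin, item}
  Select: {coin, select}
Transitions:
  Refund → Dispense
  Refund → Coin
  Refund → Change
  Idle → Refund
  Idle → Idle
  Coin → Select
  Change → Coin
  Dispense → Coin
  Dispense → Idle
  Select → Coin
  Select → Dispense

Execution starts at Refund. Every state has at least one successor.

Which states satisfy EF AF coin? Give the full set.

States satisfying AF coin: {Refund, Idle, Coin, Change, Dispense, Select}.
States satisfying EF AF coin: {Refund, Idle, Coin, Change, Dispense, Select}.

{Refund, Idle, Coin, Change, Dispense, Select}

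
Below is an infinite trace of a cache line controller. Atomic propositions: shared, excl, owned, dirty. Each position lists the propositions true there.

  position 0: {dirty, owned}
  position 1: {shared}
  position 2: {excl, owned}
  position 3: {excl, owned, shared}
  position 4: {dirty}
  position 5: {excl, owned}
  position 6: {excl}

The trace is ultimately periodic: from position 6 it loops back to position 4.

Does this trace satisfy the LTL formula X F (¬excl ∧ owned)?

Does not hold

The position after 0 is 1; F (¬excl ∧ owned) is false there.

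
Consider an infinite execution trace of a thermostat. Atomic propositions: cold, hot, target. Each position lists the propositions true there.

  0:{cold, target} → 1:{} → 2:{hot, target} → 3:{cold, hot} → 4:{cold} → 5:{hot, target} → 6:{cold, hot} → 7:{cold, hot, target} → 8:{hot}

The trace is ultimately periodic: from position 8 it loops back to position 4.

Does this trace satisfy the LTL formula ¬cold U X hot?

Violated

Walking from position 0: at position 0, X hot has not yet held and ¬cold fails, so ¬cold U X hot is false.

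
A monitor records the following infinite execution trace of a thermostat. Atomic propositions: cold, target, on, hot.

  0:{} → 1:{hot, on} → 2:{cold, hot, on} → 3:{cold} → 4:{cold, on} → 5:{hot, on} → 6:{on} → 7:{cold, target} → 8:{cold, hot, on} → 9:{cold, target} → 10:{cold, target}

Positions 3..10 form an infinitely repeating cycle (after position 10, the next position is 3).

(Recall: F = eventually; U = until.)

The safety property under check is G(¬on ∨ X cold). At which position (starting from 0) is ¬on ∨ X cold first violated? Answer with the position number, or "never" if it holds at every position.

Check ¬on ∨ X cold at each position in order: 0 ✓, 1 ✓, 2 ✓, 3 ✓.
At position 4 the labels are {cold, on} and the next position 5 has {hot, on}, so ¬on ∨ X cold is false there. This is the first violation.

4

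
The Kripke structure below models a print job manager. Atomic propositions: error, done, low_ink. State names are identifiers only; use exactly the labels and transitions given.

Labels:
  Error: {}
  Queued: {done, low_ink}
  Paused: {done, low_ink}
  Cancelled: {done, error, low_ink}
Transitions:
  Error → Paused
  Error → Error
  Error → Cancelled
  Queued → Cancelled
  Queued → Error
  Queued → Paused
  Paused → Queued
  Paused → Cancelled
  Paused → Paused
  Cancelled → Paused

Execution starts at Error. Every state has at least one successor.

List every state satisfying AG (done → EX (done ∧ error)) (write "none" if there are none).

States satisfying done → EX (done ∧ error): {Error, Queued, Paused}.
States satisfying AG (done → EX (done ∧ error)): ∅.

none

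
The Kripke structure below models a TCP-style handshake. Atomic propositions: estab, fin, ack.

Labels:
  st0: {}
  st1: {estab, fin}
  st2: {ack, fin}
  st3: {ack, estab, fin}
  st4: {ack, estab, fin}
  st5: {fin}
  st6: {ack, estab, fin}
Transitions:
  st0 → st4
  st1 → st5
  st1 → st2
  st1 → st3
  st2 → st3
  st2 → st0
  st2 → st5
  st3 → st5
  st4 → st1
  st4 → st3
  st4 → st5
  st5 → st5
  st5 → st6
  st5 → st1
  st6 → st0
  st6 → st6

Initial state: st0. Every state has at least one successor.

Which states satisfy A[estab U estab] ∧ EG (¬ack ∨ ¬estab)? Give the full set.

States satisfying estab: {st1, st3, st4, st6}.
States satisfying A[estab U estab]: {st1, st3, st4, st6}.
States satisfying ¬ack ∨ ¬estab: {st0, st1, st2, st5}.
States satisfying EG (¬ack ∨ ¬estab): {st1, st2, st5}.
States satisfying A[estab U estab] ∧ EG (¬ack ∨ ¬estab): {st1}.

{st1}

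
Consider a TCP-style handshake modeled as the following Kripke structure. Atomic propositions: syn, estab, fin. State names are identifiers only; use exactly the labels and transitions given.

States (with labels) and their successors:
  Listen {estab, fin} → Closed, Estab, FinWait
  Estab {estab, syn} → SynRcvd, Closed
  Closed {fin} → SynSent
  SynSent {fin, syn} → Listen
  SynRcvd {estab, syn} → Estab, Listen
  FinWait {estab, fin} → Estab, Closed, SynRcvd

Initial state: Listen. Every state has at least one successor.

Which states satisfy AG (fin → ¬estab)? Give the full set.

States satisfying fin → ¬estab: {Estab, Closed, SynSent, SynRcvd}.
States satisfying AG (fin → ¬estab): ∅.

none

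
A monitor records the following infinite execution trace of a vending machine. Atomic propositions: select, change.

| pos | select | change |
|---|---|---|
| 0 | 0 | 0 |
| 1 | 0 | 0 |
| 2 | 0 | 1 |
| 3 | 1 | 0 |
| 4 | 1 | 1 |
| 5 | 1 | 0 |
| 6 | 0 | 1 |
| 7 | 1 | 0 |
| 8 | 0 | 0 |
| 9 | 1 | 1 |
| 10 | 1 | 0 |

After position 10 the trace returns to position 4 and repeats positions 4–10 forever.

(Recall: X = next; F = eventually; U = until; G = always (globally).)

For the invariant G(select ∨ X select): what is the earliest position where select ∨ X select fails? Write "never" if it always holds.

At position 0 the labels are {} and the next position 1 has {}, so select ∨ X select is false there. This is the first violation.

0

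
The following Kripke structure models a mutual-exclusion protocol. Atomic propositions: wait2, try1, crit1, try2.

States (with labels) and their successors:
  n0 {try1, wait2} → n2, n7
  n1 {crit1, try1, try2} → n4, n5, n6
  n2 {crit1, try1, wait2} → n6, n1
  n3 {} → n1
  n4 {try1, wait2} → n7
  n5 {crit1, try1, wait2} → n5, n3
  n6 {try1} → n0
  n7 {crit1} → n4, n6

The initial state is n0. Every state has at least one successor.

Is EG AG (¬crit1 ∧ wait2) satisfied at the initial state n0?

States satisfying AG (¬crit1 ∧ wait2): ∅.
States satisfying EG AG (¬crit1 ∧ wait2): ∅.
No suitable path/successor from n0 witnesses the formula.
n0 ∉ Sat(EG AG (¬crit1 ∧ wait2)).

Does not hold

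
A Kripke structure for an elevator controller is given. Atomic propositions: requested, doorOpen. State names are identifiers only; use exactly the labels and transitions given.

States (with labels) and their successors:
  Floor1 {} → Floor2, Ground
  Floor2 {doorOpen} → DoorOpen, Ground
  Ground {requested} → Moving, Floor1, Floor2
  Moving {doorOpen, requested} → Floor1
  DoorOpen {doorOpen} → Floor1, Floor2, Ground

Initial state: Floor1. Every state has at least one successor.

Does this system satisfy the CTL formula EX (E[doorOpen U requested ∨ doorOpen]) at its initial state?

Yes

States satisfying E[doorOpen U requested ∨ doorOpen]: {Floor2, Ground, Moving, DoorOpen}.
States satisfying EX (E[doorOpen U requested ∨ doorOpen]): {Floor1, Floor2, Ground, DoorOpen}.
Floor1 ∈ Sat(EX (E[doorOpen U requested ∨ doorOpen])).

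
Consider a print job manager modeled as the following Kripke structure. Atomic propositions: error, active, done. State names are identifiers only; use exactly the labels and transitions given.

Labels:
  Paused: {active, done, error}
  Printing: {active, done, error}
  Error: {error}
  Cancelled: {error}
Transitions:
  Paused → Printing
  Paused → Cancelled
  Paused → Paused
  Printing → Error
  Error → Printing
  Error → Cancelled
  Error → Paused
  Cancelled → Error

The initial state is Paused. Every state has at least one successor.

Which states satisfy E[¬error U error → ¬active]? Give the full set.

{Error, Cancelled}

States satisfying ¬error: ∅.
States satisfying error → ¬active: {Error, Cancelled}.
States satisfying E[¬error U error → ¬active]: {Error, Cancelled}.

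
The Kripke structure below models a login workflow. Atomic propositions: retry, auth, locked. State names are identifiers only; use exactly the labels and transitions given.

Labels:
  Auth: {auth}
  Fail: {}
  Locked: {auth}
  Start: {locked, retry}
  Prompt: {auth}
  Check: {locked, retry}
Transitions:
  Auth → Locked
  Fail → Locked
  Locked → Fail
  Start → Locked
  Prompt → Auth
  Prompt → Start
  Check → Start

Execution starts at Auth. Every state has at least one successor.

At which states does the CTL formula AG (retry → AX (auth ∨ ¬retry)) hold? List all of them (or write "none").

{Auth, Fail, Locked, Start, Prompt}

States satisfying retry → AX (auth ∨ ¬retry): {Auth, Fail, Locked, Start, Prompt}.
States satisfying AG (retry → AX (auth ∨ ¬retry)): {Auth, Fail, Locked, Start, Prompt}.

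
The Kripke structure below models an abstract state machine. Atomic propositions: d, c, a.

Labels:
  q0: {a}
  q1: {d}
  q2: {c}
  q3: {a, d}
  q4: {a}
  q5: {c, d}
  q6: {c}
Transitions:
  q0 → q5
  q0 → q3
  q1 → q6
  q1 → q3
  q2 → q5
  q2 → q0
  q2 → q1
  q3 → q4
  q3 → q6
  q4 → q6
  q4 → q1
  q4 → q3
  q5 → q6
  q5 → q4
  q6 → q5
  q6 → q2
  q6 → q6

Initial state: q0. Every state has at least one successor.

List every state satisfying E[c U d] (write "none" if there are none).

States satisfying c: {q2, q5, q6}.
States satisfying d: {q1, q3, q5}.
States satisfying E[c U d]: {q1, q2, q3, q5, q6}.

{q1, q2, q3, q5, q6}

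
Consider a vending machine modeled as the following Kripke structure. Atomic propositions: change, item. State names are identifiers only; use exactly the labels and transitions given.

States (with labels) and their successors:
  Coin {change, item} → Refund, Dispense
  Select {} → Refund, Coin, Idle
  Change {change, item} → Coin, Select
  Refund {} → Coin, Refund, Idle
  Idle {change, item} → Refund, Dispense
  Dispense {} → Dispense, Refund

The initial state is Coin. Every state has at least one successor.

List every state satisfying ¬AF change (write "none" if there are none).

{Select, Refund, Dispense}

States satisfying change: {Coin, Change, Idle}.
States satisfying AF change: {Coin, Change, Idle}.
States satisfying ¬AF change: {Select, Refund, Dispense}.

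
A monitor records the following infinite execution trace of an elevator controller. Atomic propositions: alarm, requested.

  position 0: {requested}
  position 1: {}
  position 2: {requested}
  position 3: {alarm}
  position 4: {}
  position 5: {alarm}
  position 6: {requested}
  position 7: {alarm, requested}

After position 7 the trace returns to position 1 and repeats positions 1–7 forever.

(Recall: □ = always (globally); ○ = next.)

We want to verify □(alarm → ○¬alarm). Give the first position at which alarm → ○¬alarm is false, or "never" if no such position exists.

never

alarm → ○¬alarm holds at every position 0..7, and those are all the positions the trace ever visits, so the invariant □(alarm → ○¬alarm) is never violated.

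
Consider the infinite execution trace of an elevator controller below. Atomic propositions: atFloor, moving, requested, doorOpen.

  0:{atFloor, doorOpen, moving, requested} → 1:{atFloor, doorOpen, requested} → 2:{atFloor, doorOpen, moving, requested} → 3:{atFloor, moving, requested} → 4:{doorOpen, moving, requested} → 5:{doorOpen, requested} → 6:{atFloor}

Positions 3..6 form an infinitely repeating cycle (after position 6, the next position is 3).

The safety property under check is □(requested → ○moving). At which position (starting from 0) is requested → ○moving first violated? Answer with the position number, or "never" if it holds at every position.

At position 0 the labels are {atFloor, doorOpen, moving, requested} and the next position 1 has {atFloor, doorOpen, requested}, so requested → ○moving is false there. This is the first violation.

0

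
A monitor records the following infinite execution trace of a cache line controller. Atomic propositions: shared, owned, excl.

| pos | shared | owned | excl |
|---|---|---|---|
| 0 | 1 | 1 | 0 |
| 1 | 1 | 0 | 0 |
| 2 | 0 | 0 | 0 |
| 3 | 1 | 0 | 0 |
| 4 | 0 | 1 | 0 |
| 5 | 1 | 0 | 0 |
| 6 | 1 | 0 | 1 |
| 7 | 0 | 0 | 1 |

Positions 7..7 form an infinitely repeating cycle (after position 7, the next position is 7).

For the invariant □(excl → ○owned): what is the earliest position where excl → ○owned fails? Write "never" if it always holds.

6

Check excl → ○owned at each position in order: 0 ✓, 1 ✓, 2 ✓, 3 ✓, 4 ✓, 5 ✓.
At position 6 the labels are {excl, shared} and the next position 7 has {excl}, so excl → ○owned is false there. This is the first violation.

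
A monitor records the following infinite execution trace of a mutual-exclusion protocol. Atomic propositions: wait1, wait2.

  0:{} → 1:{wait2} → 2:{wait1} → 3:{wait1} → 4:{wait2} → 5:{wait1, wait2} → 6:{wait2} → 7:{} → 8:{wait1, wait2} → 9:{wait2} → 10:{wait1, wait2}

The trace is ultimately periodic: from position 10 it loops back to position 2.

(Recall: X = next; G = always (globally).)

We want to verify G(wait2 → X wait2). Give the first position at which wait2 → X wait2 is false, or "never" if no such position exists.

Check wait2 → X wait2 at each position in order: 0 ✓.
At position 1 the labels are {wait2} and the next position 2 has {wait1}, so wait2 → X wait2 is false there. This is the first violation.

1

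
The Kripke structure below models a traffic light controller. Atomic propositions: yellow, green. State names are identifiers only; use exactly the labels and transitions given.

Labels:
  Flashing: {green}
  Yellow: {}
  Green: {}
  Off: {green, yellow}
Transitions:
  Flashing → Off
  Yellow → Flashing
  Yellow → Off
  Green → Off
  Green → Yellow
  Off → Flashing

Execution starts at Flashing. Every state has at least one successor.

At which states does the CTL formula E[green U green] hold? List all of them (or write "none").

{Flashing, Off}

States satisfying green: {Flashing, Off}.
States satisfying E[green U green]: {Flashing, Off}.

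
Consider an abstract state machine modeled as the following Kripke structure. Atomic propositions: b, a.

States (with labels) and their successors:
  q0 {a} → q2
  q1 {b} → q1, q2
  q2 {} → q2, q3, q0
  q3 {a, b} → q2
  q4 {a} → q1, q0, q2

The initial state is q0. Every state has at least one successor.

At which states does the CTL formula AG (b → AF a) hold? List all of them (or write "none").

States satisfying b → AF a: {q0, q2, q3, q4}.
States satisfying AG (b → AF a): {q0, q2, q3}.

{q0, q2, q3}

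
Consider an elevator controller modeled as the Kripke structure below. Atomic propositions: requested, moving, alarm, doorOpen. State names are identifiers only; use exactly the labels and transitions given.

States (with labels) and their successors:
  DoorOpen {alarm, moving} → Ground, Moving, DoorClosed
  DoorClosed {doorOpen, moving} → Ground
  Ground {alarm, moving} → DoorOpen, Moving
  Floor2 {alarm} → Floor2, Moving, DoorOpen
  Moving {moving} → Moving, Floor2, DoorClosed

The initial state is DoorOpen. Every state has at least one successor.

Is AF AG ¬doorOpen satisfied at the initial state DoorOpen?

States satisfying AG ¬doorOpen: ∅.
States satisfying AF AG ¬doorOpen: ∅.
There is a path from DoorOpen along which AG ¬doorOpen never holds.
DoorOpen ∉ Sat(AF AG ¬doorOpen).

Violated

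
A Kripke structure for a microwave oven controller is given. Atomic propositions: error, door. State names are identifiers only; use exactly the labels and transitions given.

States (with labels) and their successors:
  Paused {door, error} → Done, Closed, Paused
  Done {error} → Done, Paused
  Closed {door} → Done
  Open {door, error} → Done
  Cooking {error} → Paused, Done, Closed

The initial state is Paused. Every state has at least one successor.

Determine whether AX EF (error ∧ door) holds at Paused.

Satisfied

States satisfying EF (error ∧ door): {Paused, Done, Closed, Open, Cooking}.
States satisfying AX EF (error ∧ door): {Paused, Done, Closed, Open, Cooking}.
Paused ∈ Sat(AX EF (error ∧ door)).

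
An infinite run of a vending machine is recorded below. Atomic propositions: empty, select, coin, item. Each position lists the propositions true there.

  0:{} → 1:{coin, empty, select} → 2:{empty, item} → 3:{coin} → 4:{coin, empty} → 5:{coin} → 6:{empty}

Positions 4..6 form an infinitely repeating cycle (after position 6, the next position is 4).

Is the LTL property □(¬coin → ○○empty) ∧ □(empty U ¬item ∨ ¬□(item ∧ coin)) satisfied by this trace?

Violated

¬coin → ○○empty must hold at every position from 0 onward. It fails at position 6, so □(¬coin → ○○empty) is false.
Positions where ¬coin holds: 0, 2, 6.
Check ○○empty at each: 0→ok, 2→ok, 6→fails.
empty U ¬item ∨ ¬□(item ∧ coin) holds at every position 0..6, and those are all positions ever visited, so □(empty U ¬item ∨ ¬□(item ∧ coin)) holds.
At position 0: □(¬coin → ○○empty) is false; □(empty U ¬item ∨ ¬□(item ∧ coin)) is true; so □(¬coin → ○○empty) ∧ □(empty U ¬item ∨ ¬□(item ∧ coin)) is false.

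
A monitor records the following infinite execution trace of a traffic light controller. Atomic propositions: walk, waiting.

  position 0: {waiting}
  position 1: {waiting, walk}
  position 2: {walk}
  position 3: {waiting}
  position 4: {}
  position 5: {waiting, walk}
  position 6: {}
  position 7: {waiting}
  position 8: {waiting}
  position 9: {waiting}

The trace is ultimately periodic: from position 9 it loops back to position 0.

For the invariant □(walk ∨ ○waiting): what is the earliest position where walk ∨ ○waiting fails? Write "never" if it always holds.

Check walk ∨ ○waiting at each position in order: 0 ✓, 1 ✓, 2 ✓.
At position 3 the labels are {waiting} and the next position 4 has {}, so walk ∨ ○waiting is false there. This is the first violation.

3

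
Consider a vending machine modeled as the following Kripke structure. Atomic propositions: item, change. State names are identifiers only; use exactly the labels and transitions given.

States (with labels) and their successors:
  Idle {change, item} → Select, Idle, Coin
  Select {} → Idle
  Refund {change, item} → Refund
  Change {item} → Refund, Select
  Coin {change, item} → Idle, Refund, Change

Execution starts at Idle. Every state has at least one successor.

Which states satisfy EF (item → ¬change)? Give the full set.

States satisfying item → ¬change: {Select, Change}.
States satisfying EF (item → ¬change): {Idle, Select, Change, Coin}.

{Idle, Select, Change, Coin}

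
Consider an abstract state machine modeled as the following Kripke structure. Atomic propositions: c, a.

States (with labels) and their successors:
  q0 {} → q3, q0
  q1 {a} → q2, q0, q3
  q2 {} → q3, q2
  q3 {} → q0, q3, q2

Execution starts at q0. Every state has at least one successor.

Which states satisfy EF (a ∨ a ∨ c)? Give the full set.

{q1}

States satisfying a ∨ a ∨ c: {q1}.
States satisfying EF (a ∨ a ∨ c): {q1}.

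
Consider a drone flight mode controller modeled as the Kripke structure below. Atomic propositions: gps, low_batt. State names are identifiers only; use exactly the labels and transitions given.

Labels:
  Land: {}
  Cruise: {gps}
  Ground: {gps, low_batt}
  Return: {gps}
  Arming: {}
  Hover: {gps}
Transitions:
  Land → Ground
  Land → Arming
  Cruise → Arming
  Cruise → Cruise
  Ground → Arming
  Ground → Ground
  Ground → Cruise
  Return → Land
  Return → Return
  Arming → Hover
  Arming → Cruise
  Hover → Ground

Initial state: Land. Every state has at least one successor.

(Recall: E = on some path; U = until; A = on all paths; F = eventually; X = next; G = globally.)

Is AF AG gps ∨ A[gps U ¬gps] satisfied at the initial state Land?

Yes

States satisfying AG gps: ∅.
States satisfying AF AG gps: ∅.
States satisfying gps: {Cruise, Ground, Return, Hover}.
States satisfying ¬gps: {Land, Arming}.
States satisfying A[gps U ¬gps]: {Land, Arming}.
States satisfying AF AG gps ∨ A[gps U ¬gps]: {Land, Arming}.
Land ∈ Sat(AF AG gps ∨ A[gps U ¬gps]).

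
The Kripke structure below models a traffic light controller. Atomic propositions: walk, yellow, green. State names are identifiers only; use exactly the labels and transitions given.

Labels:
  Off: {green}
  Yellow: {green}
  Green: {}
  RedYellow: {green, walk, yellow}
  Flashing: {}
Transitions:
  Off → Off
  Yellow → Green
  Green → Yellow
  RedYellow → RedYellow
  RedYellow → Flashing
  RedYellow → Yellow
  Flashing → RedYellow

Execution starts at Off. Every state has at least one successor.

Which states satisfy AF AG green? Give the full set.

{Off}

States satisfying AG green: {Off}.
States satisfying AF AG green: {Off}.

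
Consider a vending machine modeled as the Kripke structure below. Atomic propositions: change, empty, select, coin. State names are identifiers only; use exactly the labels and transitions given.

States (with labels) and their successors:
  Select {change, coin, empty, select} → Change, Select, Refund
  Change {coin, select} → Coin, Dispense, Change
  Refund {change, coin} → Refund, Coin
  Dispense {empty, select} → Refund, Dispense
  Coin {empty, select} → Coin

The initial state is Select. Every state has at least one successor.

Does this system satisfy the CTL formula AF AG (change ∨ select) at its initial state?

Holds

States satisfying AG (change ∨ select): {Select, Change, Refund, Dispense, Coin}.
States satisfying AF AG (change ∨ select): {Select, Change, Refund, Dispense, Coin}.
Select ∈ Sat(AF AG (change ∨ select)).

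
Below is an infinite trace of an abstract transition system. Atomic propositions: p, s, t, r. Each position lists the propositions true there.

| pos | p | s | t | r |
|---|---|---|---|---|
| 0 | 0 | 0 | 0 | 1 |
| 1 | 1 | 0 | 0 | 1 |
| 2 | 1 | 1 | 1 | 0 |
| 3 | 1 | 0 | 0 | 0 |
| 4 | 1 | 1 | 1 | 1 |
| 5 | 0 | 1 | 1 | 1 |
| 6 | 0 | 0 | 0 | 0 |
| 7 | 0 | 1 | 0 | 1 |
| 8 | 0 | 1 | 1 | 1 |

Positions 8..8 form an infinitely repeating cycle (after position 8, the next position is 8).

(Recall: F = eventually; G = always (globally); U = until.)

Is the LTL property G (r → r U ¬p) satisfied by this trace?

Does not hold

r → r U ¬p must hold at every position from 0 onward. It fails at position 1, so G (r → r U ¬p) is false.
Positions where r holds: 0, 1, 4, 5, 7, 8.
Check r U ¬p at each: 0→ok, 1→fails, 4→ok, 5→ok, 7→ok, 8→ok.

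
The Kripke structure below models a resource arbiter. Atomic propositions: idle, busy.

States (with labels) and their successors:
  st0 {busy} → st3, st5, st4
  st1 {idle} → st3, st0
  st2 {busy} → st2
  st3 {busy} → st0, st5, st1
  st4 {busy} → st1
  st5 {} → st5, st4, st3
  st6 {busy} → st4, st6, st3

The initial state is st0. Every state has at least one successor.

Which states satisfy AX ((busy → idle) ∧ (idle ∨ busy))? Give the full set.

States satisfying (busy → idle) ∧ (idle ∨ busy): {st1}.
States satisfying AX ((busy → idle) ∧ (idle ∨ busy)): {st4}.

{st4}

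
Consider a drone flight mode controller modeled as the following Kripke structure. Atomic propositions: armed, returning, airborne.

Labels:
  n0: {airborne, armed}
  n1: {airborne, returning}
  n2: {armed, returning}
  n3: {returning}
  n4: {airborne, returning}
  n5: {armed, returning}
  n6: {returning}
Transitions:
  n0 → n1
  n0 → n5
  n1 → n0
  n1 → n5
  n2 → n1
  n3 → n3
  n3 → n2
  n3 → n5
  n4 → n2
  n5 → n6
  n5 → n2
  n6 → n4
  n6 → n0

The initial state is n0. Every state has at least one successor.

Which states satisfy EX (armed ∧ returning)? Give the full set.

States satisfying armed ∧ returning: {n2, n5}.
States satisfying EX (armed ∧ returning): {n0, n1, n3, n4, n5}.

{n0, n1, n3, n4, n5}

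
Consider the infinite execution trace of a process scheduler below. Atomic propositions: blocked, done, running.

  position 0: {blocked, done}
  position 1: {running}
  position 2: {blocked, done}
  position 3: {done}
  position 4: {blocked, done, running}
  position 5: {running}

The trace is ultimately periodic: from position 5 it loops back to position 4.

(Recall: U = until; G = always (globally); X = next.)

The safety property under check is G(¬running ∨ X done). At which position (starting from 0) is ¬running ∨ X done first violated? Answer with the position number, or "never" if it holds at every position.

Check ¬running ∨ X done at each position in order: 0 ✓, 1 ✓, 2 ✓, 3 ✓.
At position 4 the labels are {blocked, done, running} and the next position 5 has {running}, so ¬running ∨ X done is false there. This is the first violation.

4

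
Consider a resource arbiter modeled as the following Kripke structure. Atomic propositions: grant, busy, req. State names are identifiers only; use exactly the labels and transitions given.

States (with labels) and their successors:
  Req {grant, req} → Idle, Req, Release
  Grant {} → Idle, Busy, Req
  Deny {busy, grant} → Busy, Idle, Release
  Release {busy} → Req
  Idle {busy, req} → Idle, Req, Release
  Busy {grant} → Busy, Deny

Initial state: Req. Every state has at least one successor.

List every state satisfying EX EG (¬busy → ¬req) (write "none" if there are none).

States satisfying EG (¬busy → ¬req): {Grant, Deny, Idle, Busy}.
States satisfying EX EG (¬busy → ¬req): {Req, Grant, Deny, Idle, Busy}.

{Req, Grant, Deny, Idle, Busy}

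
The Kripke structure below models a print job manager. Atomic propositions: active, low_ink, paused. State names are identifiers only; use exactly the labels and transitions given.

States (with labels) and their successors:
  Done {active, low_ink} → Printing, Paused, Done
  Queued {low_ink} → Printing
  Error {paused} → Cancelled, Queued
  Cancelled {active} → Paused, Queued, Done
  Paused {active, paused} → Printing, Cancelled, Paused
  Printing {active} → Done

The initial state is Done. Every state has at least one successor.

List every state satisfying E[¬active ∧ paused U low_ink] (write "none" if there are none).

States satisfying ¬active ∧ paused: {Error}.
States satisfying low_ink: {Done, Queued}.
States satisfying E[¬active ∧ paused U low_ink]: {Done, Queued, Error}.

{Done, Queued, Error}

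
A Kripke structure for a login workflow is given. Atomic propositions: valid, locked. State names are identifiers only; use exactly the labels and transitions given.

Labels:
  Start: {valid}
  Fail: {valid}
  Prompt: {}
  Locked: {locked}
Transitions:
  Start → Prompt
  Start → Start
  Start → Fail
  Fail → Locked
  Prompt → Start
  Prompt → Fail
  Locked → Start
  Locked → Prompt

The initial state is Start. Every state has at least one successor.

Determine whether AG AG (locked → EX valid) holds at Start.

States satisfying AG (locked → EX valid): {Start, Fail, Prompt, Locked}.
States satisfying AG AG (locked → EX valid): {Start, Fail, Prompt, Locked}.
Every state reachable from Start satisfies AG (locked → EX valid).
Start ∈ Sat(AG AG (locked → EX valid)).

Holds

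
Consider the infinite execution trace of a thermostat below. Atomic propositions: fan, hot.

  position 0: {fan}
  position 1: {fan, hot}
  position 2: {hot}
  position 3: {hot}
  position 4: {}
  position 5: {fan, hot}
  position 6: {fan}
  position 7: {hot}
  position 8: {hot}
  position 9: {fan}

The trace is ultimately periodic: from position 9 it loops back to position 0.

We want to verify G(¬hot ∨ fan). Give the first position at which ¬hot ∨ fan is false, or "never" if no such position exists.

Check ¬hot ∨ fan at each position in order: 0 ✓, 1 ✓.
At position 2 the labels are {hot}, so ¬hot ∨ fan is false there. This is the first violation.

2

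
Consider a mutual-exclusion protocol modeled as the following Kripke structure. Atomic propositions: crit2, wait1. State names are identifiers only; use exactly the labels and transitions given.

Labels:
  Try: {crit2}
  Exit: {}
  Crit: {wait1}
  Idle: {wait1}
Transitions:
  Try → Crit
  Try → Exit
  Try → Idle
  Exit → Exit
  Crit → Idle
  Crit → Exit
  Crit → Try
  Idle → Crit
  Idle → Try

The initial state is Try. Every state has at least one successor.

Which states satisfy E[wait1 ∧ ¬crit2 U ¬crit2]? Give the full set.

{Exit, Crit, Idle}

States satisfying wait1 ∧ ¬crit2: {Crit, Idle}.
States satisfying ¬crit2: {Exit, Crit, Idle}.
States satisfying E[wait1 ∧ ¬crit2 U ¬crit2]: {Exit, Crit, Idle}.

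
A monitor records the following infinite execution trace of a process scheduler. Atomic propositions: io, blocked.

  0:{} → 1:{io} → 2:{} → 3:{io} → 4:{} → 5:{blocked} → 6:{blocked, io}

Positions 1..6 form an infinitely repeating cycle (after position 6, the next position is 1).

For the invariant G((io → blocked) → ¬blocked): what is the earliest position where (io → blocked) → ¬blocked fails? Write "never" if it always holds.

Check (io → blocked) → ¬blocked at each position in order: 0 ✓, 1 ✓, 2 ✓, 3 ✓, 4 ✓.
At position 5 the labels are {blocked}, so (io → blocked) → ¬blocked is false there. This is the first violation.

5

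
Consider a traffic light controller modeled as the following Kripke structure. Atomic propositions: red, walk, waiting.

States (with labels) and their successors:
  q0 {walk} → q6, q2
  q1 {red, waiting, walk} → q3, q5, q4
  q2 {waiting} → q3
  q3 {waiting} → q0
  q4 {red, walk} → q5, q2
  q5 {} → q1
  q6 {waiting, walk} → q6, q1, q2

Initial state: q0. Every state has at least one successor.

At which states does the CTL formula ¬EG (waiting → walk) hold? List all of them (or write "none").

States satisfying waiting → walk: {q0, q1, q4, q5, q6}.
States satisfying EG (waiting → walk): {q0, q1, q4, q5, q6}.
States satisfying ¬EG (waiting → walk): {q2, q3}.

{q2, q3}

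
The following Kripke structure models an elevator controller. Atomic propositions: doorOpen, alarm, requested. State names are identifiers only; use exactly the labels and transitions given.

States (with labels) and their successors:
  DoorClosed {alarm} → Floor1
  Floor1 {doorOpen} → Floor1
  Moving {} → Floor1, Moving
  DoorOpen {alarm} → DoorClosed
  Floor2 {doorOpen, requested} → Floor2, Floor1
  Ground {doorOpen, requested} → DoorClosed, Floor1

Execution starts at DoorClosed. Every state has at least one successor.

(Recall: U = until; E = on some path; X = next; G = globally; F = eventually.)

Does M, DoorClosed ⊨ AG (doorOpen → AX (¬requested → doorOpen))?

States satisfying doorOpen → AX (¬requested → doorOpen): {DoorClosed, Floor1, Moving, DoorOpen, Floor2}.
States satisfying AG (doorOpen → AX (¬requested → doorOpen)): {DoorClosed, Floor1, Moving, DoorOpen, Floor2}.
Every state reachable from DoorClosed satisfies doorOpen → AX (¬requested → doorOpen).
DoorClosed ∈ Sat(AG (doorOpen → AX (¬requested → doorOpen))).

Holds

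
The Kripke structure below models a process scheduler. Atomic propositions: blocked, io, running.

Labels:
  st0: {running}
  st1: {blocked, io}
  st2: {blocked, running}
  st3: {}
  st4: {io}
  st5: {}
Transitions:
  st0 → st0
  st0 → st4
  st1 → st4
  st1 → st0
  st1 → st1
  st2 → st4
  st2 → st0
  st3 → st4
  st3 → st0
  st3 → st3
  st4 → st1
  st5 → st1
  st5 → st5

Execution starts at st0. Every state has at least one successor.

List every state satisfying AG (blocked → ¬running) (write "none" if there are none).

{st0, st1, st3, st4, st5}

States satisfying blocked → ¬running: {st0, st1, st3, st4, st5}.
States satisfying AG (blocked → ¬running): {st0, st1, st3, st4, st5}.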